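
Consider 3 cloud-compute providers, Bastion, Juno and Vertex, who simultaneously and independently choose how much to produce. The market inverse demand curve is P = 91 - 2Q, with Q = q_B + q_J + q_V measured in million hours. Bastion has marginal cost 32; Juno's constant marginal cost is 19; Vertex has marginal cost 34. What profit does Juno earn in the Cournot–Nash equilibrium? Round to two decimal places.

312.50

Bastion's profit: π_B = (91 - 2Q)q_B - (32q_B). Setting ∂π_B/∂q_B = 0: 59 - 4q_B - 2(q_J + q_V) = 0.
Juno's profit: π_J = (91 - 2Q)q_J - (19q_J). Setting ∂π_J/∂q_J = 0: 72 - 4q_J - 2(q_B + q_V) = 0.
Vertex's first-order condition: 57 - 4q_V - 2(q_B + q_J) = 0.
Adding the 3 first-order conditions: 188 − 8Q = 0, so Q = 47/2.
Back-substituting: q_B = (59 − 47)/2 = 6, q_J = (72 − 47)/2 = 25/2, q_V = (57 − 47)/2 = 5.
Price P = 91 - 2·(47/2) = 44.
Juno's profit: (44 - 19)·(25/2) = 625/2.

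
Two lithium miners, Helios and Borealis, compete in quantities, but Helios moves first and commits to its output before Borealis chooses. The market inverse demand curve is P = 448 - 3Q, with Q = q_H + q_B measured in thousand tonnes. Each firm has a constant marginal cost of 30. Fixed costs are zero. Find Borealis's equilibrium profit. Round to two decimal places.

3640.08

Solve by backward induction. Given q_H, the follower Borealis maximises π_B = (448 - 3q_H - 3q_B)q_B - 30q_B.
Setting the follower's marginal profit to zero, 418 - 3q_H - 6q_B = 0, i.e. q_B = (418 - 3q_H)/6.
The leader anticipates this reaction. Substituting into P = 448 - 3Q gives P = 239 - (3/2)q_H, so π_H = (239 - (3/2)q_H)q_H - 30q_H.
Maximising: ∂π_H/∂q_H = 209 - 3q_H = 0, giving q_H = 209/3.
Then q_B = (418 - 3·(209/3))/6 = 209/6.
Price P = 448 - 3·(209/2) = 269/2.
Borealis's profit: (269/2 - 30)·(209/6) = 3640.0833.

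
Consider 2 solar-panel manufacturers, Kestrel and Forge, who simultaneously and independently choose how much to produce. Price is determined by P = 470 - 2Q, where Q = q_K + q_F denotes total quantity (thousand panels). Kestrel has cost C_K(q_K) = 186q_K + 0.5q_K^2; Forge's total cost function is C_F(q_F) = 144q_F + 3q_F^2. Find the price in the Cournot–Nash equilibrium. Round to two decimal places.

328.70

Kestrel's profit: π_K = (470 - 2Q)q_K - (186q_K + (1/2)q_K²). Setting ∂π_K/∂q_K = 0: 284 - 5q_K - 2(q_F) = 0.
Forge's profit: π_F = (470 - 2Q)q_F - (144q_F + 3q_F²). Setting ∂π_F/∂q_F = 0: 326 - 10q_F - 2(q_K) = 0.
Best responses: q_K = (284 - 2q_F)/5, q_F = (326 - 2q_K)/10.
Substituting one into the other gives q_K = 1094/23 and q_F = 531/23.
Total output Q = 1625/23, so price P = 470 - 2·(1625/23) = 328.6957.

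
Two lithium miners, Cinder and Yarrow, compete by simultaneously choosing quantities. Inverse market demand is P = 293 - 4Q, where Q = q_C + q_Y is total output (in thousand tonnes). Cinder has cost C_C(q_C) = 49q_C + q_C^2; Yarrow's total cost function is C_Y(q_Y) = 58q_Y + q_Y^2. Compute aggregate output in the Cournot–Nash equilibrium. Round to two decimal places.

34.21

Cinder's profit: π_C = (293 - 4Q)q_C - (49q_C + q_C²). Setting ∂π_C/∂q_C = 0: 244 - 10q_C - 4(q_Y) = 0.
Yarrow's first-order condition: 235 - 10q_Y - 4(q_C) = 0.
Best responses: q_C = (244 - 4q_Y)/10, q_Y = (235 - 4q_C)/10.
Substituting one into the other gives q_C = 125/7 and q_Y = 229/14.
Total output Q = 125/7 + 229/14 = 479/14.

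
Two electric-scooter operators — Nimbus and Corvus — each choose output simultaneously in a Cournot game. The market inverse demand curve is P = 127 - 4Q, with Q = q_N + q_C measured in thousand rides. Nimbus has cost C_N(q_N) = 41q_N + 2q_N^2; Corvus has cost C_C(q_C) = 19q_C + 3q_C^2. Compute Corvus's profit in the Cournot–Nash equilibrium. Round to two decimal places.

Nimbus's profit: π_N = (127 - 4Q)q_N - (41q_N + 2q_N²). Setting ∂π_N/∂q_N = 0: 86 - 12q_N - 4(q_C) = 0.
Corvus's first-order condition: 108 - 14q_C - 4(q_N) = 0.
Best responses: q_N = (86 - 4q_C)/12, q_C = (108 - 4q_N)/14.
Solving the pair: q_N = 193/38, q_C = 119/19.
Price P = 127 - 4·(431/38) = 1551/19.
Corvus's profit: (1551/19)·(119/19) - 19·(119/19) - 3(119/19)² = 274.5900.

274.59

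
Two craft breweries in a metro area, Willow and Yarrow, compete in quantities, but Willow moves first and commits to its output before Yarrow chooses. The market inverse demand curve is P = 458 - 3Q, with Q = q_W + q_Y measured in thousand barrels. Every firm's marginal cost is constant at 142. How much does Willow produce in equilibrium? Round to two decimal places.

Solve by backward induction. Given q_W, the follower Yarrow maximises π_Y = (458 - 3q_W - 3q_Y)q_Y - 142q_Y.
∂π_Y/∂q_Y = 316 - 3q_W - 6q_Y = 0 gives the reaction function q_Y = (316 - 3q_W)/6.
The leader anticipates this reaction. Substituting into P = 458 - 3Q gives P = 300 - (3/2)q_W, so π_W = (300 - (3/2)q_W)q_W - 142q_W.
The leader's first-order condition 158 - 3q_W = 0 yields q_W = 158/3.
Then q_Y = (316 - 3·(158/3))/6 = 79/3.

52.67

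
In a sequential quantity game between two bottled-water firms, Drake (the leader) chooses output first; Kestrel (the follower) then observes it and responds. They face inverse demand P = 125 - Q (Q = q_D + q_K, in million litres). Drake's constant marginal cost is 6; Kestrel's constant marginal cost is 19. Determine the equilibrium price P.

The follower Kestrel best-responds to any q_D: π_K = (125 - Q)q_K - 19q_K.
Follower FOC: 106 - q_D - 2q_K = 0, so q_K(q_D) = (106 - q_D)/2.
Drake substitutes q_K(q_D) into its own profit: π_D = q_D(125 - q_D - (106 - q_D)/2) - 6q_D = (72 - (1/2)q_D)q_D - 6q_D.
The leader's first-order condition 66 - q_D = 0 yields q_D = 66.
Then q_K = (106 - 66)/2 = 20.
Total output Q = 86, so price P = 125 - 86 = 39.

39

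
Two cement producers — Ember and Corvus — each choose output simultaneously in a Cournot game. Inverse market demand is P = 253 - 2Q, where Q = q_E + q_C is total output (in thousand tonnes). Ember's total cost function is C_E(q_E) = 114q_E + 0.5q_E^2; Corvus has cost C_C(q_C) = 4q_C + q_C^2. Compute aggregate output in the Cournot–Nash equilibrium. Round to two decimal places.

Ember's profit: π_E = (253 - 2Q)q_E - (114q_E + (1/2)q_E²). Setting ∂π_E/∂q_E = 0: 139 - 5q_E - 2(q_C) = 0.
Corvus's first-order condition: 249 - 6q_C - 2(q_E) = 0.
Best responses: q_E = (139 - 2q_C)/5, q_C = (249 - 2q_E)/6.
Substituting one into the other gives q_E = 168/13 and q_C = 967/26.
Total output Q = 168/13 + 967/26 = 1303/26.

50.12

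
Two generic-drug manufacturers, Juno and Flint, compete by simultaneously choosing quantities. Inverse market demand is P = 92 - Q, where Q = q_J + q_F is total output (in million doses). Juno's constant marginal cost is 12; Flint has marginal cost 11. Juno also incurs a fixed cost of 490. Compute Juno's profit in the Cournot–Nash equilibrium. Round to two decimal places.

Juno's profit: π_J = (92 - Q)q_J - (12q_J). Setting ∂π_J/∂q_J = 0: 80 - 2q_J - (q_F) = 0.
Flint's first-order condition: 81 - 2q_F - (q_J) = 0.
Rearranging gives the reaction functions q_J = (80 - q_F)/2 and q_F = (81 - q_J)/2.
Substituting one into the other gives q_J = 79/3 and q_F = 82/3.
Price P = 92 - 161/3 = 115/3.
Juno's profit: (115/3 - 12)·(79/3) - 490 = 1831/9.

203.44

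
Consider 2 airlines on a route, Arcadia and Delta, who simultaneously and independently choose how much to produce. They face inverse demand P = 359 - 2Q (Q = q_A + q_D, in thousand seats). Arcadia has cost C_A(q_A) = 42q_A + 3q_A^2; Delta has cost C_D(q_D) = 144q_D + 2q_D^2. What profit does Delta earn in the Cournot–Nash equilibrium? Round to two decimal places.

1591.59

Arcadia's profit: π_A = (359 - 2Q)q_A - (42q_A + 3q_A²). Setting ∂π_A/∂q_A = 0: 317 - 10q_A - 2(q_D) = 0.
Delta's first-order condition: 215 - 8q_D - 2(q_A) = 0.
So q_A = (317 - 2q_D)/10 and q_D = (215 - 2q_A)/8.
Substituting one into the other gives q_A = 1053/38 and q_D = 379/19.
Price P = 359 - 2·(1811/38) = 263.6842.
Delta's profit: 263.6842·(379/19) - 144·(379/19) - 2(379/19)² = 1591.5900.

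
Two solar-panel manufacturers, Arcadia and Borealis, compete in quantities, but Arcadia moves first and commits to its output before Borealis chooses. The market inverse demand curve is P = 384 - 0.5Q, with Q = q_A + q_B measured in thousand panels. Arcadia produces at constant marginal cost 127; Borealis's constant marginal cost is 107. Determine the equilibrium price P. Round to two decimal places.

The follower Borealis best-responds to any q_A: π_B = (384 - 0.5Q)q_B - 107q_B.
Follower FOC: 277 - (1/2)q_A - q_B = 0, so q_B(q_A) = (277 - (1/2)q_A).
The leader anticipates this reaction. Substituting into P = 384 - 0.5Q gives P = 491/2 - (1/4)q_A, so π_A = (491/2 - (1/4)q_A)q_A - 127q_A.
Leader FOC: 237/2 - (1/2)q_A = 0, so q_A = 237.
Then q_B = (277 - (1/2)·237) = 317/2.
Total output Q = 791/2, so price P = 384 - (1/2)·(791/2) = 745/4.

186.25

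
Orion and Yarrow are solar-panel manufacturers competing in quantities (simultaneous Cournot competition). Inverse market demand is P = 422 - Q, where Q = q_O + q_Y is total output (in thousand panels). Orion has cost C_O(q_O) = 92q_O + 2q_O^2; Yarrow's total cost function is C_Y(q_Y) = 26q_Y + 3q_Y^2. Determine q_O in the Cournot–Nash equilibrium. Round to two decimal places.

Orion's profit: π_O = (422 - Q)q_O - (92q_O + 2q_O²). Setting ∂π_O/∂q_O = 0: 330 - 6q_O - (q_Y) = 0.
Yarrow's profit: π_Y = (422 - Q)q_Y - (26q_Y + 3q_Y²). Setting ∂π_Y/∂q_Y = 0: 396 - 8q_Y - (q_O) = 0.
Rearranging gives the reaction functions q_O = (330 - q_Y)/6 and q_Y = (396 - q_O)/8.
Solving the pair: q_O = 47.7447, q_Y = 43.5319.

47.74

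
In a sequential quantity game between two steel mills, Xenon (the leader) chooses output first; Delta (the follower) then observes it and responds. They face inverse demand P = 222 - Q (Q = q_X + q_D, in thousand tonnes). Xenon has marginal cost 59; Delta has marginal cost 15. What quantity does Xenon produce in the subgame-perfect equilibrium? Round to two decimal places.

Solve by backward induction. Given q_X, the follower Delta maximises π_D = (222 - q_X - q_D)q_D - 15q_D.
Setting the follower's marginal profit to zero, 207 - q_X - 2q_D = 0, i.e. q_D = (207 - q_X)/2.
The leader anticipates this reaction. Substituting into P = 222 - Q gives P = 237/2 - (1/2)q_X, so π_X = (237/2 - (1/2)q_X)q_X - 59q_X.
Leader FOC: 119/2 - q_X = 0, so q_X = 119/2.
Then q_D = (207 - 119/2)/2 = 295/4.

59.50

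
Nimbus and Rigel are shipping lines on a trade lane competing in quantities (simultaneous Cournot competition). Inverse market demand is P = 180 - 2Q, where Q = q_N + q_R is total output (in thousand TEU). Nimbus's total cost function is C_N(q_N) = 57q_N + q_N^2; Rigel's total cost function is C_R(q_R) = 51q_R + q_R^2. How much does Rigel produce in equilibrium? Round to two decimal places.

16.50

Nimbus's profit: π_N = (180 - 2Q)q_N - (57q_N + q_N²). Setting ∂π_N/∂q_N = 0: 123 - 6q_N - 2(q_R) = 0.
Rigel's first-order condition: 129 - 6q_R - 2(q_N) = 0.
Best responses: q_N = (123 - 2q_R)/6, q_R = (129 - 2q_N)/6.
Substituting one into the other gives q_N = 15 and q_R = 33/2.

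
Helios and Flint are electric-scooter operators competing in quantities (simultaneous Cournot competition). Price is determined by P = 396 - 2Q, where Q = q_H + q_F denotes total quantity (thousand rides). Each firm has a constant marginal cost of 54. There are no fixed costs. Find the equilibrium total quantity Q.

A representative firm's profit is π_i = q_i(396 - 2Q) - 54q_i.
First-order condition (treating rivals' output as given): 342 - 4q_i - 2q_j = 0.
By symmetry each firm produces the same amount; substituting q_j = q_i yields q_i = 342/6 = 57.
Total output Q = 57 + 57 = 114.

114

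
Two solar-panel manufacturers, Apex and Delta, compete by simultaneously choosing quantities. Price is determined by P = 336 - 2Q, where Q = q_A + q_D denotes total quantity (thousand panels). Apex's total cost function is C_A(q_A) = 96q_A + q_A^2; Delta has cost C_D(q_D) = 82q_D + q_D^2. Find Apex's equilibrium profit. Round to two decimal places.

2544.80

Apex's profit: π_A = (336 - 2Q)q_A - (96q_A + q_A²). Setting ∂π_A/∂q_A = 0: 240 - 6q_A - 2(q_D) = 0.
Delta's first-order condition: 254 - 6q_D - 2(q_A) = 0.
Best responses: q_A = (240 - 2q_D)/6, q_D = (254 - 2q_A)/6.
Substituting one into the other gives q_A = 233/8 and q_D = 261/8.
Price P = 336 - 2·(247/4) = 425/2.
Apex's profit: (425/2)·(233/8) - 96·(233/8) - (233/8)² = 2544.7969.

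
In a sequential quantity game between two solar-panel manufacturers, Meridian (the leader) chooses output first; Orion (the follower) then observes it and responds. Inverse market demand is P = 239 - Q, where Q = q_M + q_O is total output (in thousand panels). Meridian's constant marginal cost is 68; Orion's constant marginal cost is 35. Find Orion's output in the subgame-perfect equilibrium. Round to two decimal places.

Solve by backward induction. Given q_M, the follower Orion maximises π_O = (239 - q_M - q_O)q_O - 35q_O.
Setting the follower's marginal profit to zero, 204 - q_M - 2q_O = 0, i.e. q_O = (204 - q_M)/2.
The leader anticipates this reaction. Substituting into P = 239 - Q gives P = 137 - (1/2)q_M, so π_M = (137 - (1/2)q_M)q_M - 68q_M.
Maximising: ∂π_M/∂q_M = 69 - q_M = 0, giving q_M = 69.
Then q_O = (204 - 69)/2 = 135/2.

67.50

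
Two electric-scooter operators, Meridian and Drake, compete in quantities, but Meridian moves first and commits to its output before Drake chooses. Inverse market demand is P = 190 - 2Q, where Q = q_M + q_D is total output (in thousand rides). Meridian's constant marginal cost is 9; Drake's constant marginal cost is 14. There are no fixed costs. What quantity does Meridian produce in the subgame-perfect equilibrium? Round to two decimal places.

46.50

The follower Drake best-responds to any q_M: π_D = (190 - 2Q)q_D - 14q_D.
Follower FOC: 176 - 2q_M - 4q_D = 0, so q_D(q_M) = (176 - 2q_M)/4.
The leader anticipates this reaction. Substituting into P = 190 - 2Q gives P = 102 - q_M, so π_M = (102 - q_M)q_M - 9q_M.
Leader FOC: 93 - 2q_M = 0, so q_M = 93/2.
Then q_D = (176 - 2·(93/2))/4 = 83/4.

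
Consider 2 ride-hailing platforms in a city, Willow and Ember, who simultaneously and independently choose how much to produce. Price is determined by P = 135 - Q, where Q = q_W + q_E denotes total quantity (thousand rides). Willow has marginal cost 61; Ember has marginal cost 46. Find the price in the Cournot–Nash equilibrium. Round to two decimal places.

80.67

Willow's profit: π_W = (135 - Q)q_W - (61q_W). Setting ∂π_W/∂q_W = 0: 74 - 2q_W - (q_E) = 0.
Ember's first-order condition: 89 - 2q_E - (q_W) = 0.
Rearranging gives the reaction functions q_W = (74 - q_E)/2 and q_E = (89 - q_W)/2.
Substituting one into the other gives q_W = 59/3 and q_E = 104/3.
Total output Q = 163/3, so price P = 135 - 163/3 = 242/3.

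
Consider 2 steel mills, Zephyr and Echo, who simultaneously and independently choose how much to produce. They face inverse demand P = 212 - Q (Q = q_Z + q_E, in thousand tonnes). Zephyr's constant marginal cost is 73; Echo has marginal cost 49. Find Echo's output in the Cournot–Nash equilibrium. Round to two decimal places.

62.33

Zephyr's profit: π_Z = (212 - Q)q_Z - (73q_Z). Setting ∂π_Z/∂q_Z = 0: 139 - 2q_Z - (q_E) = 0.
Echo's profit: π_E = (212 - Q)q_E - (49q_E). Setting ∂π_E/∂q_E = 0: 163 - 2q_E - (q_Z) = 0.
Rearranging gives the reaction functions q_Z = (139 - q_E)/2 and q_E = (163 - q_Z)/2.
Solving the pair: q_Z = 115/3, q_E = 187/3.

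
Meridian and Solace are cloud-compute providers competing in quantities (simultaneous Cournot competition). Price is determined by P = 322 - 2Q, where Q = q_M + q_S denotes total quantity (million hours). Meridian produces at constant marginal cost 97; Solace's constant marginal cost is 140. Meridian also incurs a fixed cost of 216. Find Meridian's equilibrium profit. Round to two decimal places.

3774.22

Meridian's profit: π_M = (322 - 2Q)q_M - (97q_M). Setting ∂π_M/∂q_M = 0: 225 - 4q_M - 2(q_S) = 0.
Solace's profit: π_S = (322 - 2Q)q_S - (140q_S). Setting ∂π_S/∂q_S = 0: 182 - 4q_S - 2(q_M) = 0.
Rearranging gives the reaction functions q_M = (225 - 2q_S)/4 and q_S = (182 - 2q_M)/4.
Solving the pair: q_M = 134/3, q_S = 139/6.
Price P = 322 - 2·(407/6) = 559/3.
Meridian's profit: (559/3 - 97)·(134/3) - 216 = 3774.2222.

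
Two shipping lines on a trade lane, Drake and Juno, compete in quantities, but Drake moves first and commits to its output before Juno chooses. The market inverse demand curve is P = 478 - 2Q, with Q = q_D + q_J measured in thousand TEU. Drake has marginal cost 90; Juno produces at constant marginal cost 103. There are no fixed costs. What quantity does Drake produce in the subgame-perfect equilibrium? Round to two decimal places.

100.25

Solve by backward induction. Given q_D, the follower Juno maximises π_J = (478 - 2q_D - 2q_J)q_J - 103q_J.
Follower FOC: 375 - 2q_D - 4q_J = 0, so q_J(q_D) = (375 - 2q_D)/4.
The leader anticipates this reaction. Substituting into P = 478 - 2Q gives P = 581/2 - q_D, so π_D = (581/2 - q_D)q_D - 90q_D.
Leader FOC: 401/2 - 2q_D = 0, so q_D = 401/4.
Then q_J = (375 - 2·(401/4))/4 = 349/8.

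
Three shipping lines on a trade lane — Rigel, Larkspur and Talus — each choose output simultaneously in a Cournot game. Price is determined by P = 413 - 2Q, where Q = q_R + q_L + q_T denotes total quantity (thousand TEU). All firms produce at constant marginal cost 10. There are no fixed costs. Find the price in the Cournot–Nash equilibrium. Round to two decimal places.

110.75

Each firm earns π_i = (413 - 2Q)q_i - 10q_i.
Setting ∂π_i/∂q_i = 0 with rivals' quantities fixed: 403 - 4q_i - 2·Σ_{j≠i} q_j = 0.
By symmetry each firm produces the same amount; substituting Σ_{j≠i} q_j = 2q_i yields q_i = 403/8.
Total output Q = 1209/8, so price P = 413 - 2·(1209/8) = 443/4.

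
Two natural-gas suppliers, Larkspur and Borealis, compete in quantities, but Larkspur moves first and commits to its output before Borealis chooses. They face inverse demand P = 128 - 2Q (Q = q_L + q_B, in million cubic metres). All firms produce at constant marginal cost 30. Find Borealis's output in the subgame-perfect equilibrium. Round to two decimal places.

Solve by backward induction. Given q_L, the follower Borealis maximises π_B = (128 - 2q_L - 2q_B)q_B - 30q_B.
∂π_B/∂q_B = 98 - 2q_L - 4q_B = 0 gives the reaction function q_B = (98 - 2q_L)/4.
Larkspur substitutes q_B(q_L) into its own profit: π_L = q_L(128 - 2q_L - (98 - 2q_L)/2) - 30q_L = (79 - q_L)q_L - 30q_L.
Maximising: ∂π_L/∂q_L = 49 - 2q_L = 0, giving q_L = 49/2.
Then q_B = (98 - 2·(49/2))/4 = 49/4.

12.25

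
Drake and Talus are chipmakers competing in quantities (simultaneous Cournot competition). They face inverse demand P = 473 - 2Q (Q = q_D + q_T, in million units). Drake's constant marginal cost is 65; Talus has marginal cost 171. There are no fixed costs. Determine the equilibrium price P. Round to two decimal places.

Drake's profit: π_D = (473 - 2Q)q_D - (65q_D). Setting ∂π_D/∂q_D = 0: 408 - 4q_D - 2(q_T) = 0.
Talus's profit: π_T = (473 - 2Q)q_T - (171q_T). Setting ∂π_T/∂q_T = 0: 302 - 4q_T - 2(q_D) = 0.
So q_D = (408 - 2q_T)/4 and q_T = (302 - 2q_D)/4.
Solving the pair: q_D = 257/3, q_T = 98/3.
Total output Q = 355/3, so price P = 473 - 2·(355/3) = 709/3.

236.33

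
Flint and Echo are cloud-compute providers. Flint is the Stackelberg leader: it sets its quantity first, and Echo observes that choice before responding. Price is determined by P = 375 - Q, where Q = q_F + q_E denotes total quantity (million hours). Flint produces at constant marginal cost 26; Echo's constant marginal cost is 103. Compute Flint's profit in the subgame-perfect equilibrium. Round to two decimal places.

22684.50

The follower Echo best-responds to any q_F: π_E = (375 - Q)q_E - 103q_E.
Setting the follower's marginal profit to zero, 272 - q_F - 2q_E = 0, i.e. q_E = (272 - q_F)/2.
The leader anticipates this reaction. Substituting into P = 375 - Q gives P = 239 - (1/2)q_F, so π_F = (239 - (1/2)q_F)q_F - 26q_F.
Maximising: ∂π_F/∂q_F = 213 - q_F = 0, giving q_F = 213.
Then q_E = (272 - 213)/2 = 59/2.
Price P = 375 - 485/2 = 265/2.
Flint's profit: (265/2 - 26)·213 = 22684.5000.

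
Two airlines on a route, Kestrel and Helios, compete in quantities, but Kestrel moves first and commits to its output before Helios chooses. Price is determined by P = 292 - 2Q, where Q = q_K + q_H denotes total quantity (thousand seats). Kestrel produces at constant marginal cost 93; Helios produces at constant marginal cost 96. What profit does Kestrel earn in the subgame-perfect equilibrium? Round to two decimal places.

The follower Helios best-responds to any q_K: π_H = (292 - 2Q)q_H - 96q_H.
∂π_H/∂q_H = 196 - 2q_K - 4q_H = 0 gives the reaction function q_H = (196 - 2q_K)/4.
Kestrel substitutes q_H(q_K) into its own profit: π_K = q_K(292 - 2q_K - (196 - 2q_K)/2) - 93q_K = (194 - q_K)q_K - 93q_K.
Maximising: ∂π_K/∂q_K = 101 - 2q_K = 0, giving q_K = 101/2.
Then q_H = (196 - 2·(101/2))/4 = 95/4.
Price P = 292 - 2·(297/4) = 287/2.
Kestrel's profit: (287/2 - 93)·(101/2) = 2550.2500.

2550.25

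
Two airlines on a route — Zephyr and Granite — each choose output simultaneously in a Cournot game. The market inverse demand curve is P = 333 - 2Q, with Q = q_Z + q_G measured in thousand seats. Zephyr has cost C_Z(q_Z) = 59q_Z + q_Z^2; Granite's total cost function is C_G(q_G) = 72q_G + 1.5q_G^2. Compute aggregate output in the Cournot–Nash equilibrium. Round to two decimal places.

63.53

Zephyr's profit: π_Z = (333 - 2Q)q_Z - (59q_Z + q_Z²). Setting ∂π_Z/∂q_Z = 0: 274 - 6q_Z - 2(q_G) = 0.
Granite's first-order condition: 261 - 7q_G - 2(q_Z) = 0.
Best responses: q_Z = (274 - 2q_G)/6, q_G = (261 - 2q_Z)/7.
Substituting one into the other gives q_Z = 698/19 and q_G = 509/19.
Total output Q = 698/19 + 509/19 = 1207/19.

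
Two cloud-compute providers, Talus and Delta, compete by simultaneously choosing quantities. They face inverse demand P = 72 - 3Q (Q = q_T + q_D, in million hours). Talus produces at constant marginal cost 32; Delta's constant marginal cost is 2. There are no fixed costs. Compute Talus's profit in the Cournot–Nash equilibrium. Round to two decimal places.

Talus's profit: π_T = (72 - 3Q)q_T - (32q_T). Setting ∂π_T/∂q_T = 0: 40 - 6q_T - 3(q_D) = 0.
Delta's first-order condition: 70 - 6q_D - 3(q_T) = 0.
So q_T = (40 - 3q_D)/6 and q_D = (70 - 3q_T)/6.
Solving the pair: q_T = 10/9, q_D = 100/9.
Price P = 72 - 3·(110/9) = 106/3.
Talus's profit: (106/3 - 32)·(10/9) = 100/27.

3.70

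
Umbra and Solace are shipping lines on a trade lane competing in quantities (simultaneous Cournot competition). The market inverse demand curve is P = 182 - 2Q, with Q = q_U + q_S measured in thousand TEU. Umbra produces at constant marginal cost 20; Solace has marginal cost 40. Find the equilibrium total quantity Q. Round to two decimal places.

50.67

Umbra's profit: π_U = (182 - 2Q)q_U - (20q_U). Setting ∂π_U/∂q_U = 0: 162 - 4q_U - 2(q_S) = 0.
Solace's profit: π_S = (182 - 2Q)q_S - (40q_S). Setting ∂π_S/∂q_S = 0: 142 - 4q_S - 2(q_U) = 0.
Rearranging gives the reaction functions q_U = (162 - 2q_S)/4 and q_S = (142 - 2q_U)/4.
Solving the pair: q_U = 91/3, q_S = 61/3.
Total output Q = 91/3 + 61/3 = 152/3.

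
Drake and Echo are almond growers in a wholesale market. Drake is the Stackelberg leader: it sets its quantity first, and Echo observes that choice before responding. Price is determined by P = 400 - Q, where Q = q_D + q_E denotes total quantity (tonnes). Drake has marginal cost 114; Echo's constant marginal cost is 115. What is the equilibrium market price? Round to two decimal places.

185.75

The follower Echo best-responds to any q_D: π_E = (400 - Q)q_E - 115q_E.
Follower FOC: 285 - q_D - 2q_E = 0, so q_E(q_D) = (285 - q_D)/2.
Drake substitutes q_E(q_D) into its own profit: π_D = q_D(400 - q_D - (285 - q_D)/2) - 114q_D = (515/2 - (1/2)q_D)q_D - 114q_D.
The leader's first-order condition 287/2 - q_D = 0 yields q_D = 287/2.
Then q_E = (285 - 287/2)/2 = 283/4.
Total output Q = 857/4, so price P = 400 - 857/4 = 743/4.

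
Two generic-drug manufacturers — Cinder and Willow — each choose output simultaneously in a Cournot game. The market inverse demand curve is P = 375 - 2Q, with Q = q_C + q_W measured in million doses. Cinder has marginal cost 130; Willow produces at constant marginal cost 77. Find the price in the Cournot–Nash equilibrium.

Cinder's profit: π_C = (375 - 2Q)q_C - (130q_C). Setting ∂π_C/∂q_C = 0: 245 - 4q_C - 2(q_W) = 0.
Willow's profit: π_W = (375 - 2Q)q_W - (77q_W). Setting ∂π_W/∂q_W = 0: 298 - 4q_W - 2(q_C) = 0.
Rearranging gives the reaction functions q_C = (245 - 2q_W)/4 and q_W = (298 - 2q_C)/4.
Solving the pair: q_C = 32, q_W = 117/2.
Total output Q = 181/2, so price P = 375 - 2·(181/2) = 194.

194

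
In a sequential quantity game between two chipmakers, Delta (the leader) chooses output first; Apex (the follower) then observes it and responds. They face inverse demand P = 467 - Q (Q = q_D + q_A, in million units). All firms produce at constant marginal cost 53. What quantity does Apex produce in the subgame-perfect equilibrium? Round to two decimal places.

The follower Apex best-responds to any q_D: π_A = (467 - Q)q_A - 53q_A.
Setting the follower's marginal profit to zero, 414 - q_D - 2q_A = 0, i.e. q_A = (414 - q_D)/2.
Delta substitutes q_A(q_D) into its own profit: π_D = q_D(467 - q_D - (414 - q_D)/2) - 53q_D = (260 - (1/2)q_D)q_D - 53q_D.
Leader FOC: 207 - q_D = 0, so q_D = 207.
Then q_A = (414 - 207)/2 = 207/2.

103.50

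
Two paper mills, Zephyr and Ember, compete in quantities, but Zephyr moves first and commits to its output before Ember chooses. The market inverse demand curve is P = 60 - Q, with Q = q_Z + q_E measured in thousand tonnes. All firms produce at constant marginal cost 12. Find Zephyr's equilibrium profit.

288

Solve by backward induction. Given q_Z, the follower Ember maximises π_E = (60 - q_Z - q_E)q_E - 12q_E.
Follower FOC: 48 - q_Z - 2q_E = 0, so q_E(q_Z) = (48 - q_Z)/2.
The leader anticipates this reaction. Substituting into P = 60 - Q gives P = 36 - (1/2)q_Z, so π_Z = (36 - (1/2)q_Z)q_Z - 12q_Z.
Maximising: ∂π_Z/∂q_Z = 24 - q_Z = 0, giving q_Z = 24.
Then q_E = (48 - 24)/2 = 12.
Price P = 60 - 36 = 24.
Zephyr's profit: (24 - 12)·24 = 288.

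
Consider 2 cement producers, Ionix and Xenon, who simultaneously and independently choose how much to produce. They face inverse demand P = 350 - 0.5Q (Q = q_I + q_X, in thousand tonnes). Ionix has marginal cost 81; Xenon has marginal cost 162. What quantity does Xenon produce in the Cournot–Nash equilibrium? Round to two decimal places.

Ionix's profit: π_I = (350 - 0.5Q)q_I - (81q_I). Setting ∂π_I/∂q_I = 0: 269 - q_I - (1/2)(q_X) = 0.
Xenon's profit: π_X = (350 - 0.5Q)q_X - (162q_X). Setting ∂π_X/∂q_X = 0: 188 - q_X - (1/2)(q_I) = 0.
Best responses: q_I = (269 - (1/2)q_X), q_X = (188 - (1/2)q_I).
Substituting one into the other gives q_I = 700/3 and q_X = 214/3.

71.33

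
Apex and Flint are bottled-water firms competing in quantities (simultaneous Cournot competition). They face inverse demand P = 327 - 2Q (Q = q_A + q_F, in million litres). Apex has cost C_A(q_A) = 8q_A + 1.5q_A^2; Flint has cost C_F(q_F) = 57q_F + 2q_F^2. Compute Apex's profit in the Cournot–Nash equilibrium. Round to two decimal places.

Apex's profit: π_A = (327 - 2Q)q_A - (8q_A + (3/2)q_A²). Setting ∂π_A/∂q_A = 0: 319 - 7q_A - 2(q_F) = 0.
Flint's first-order condition: 270 - 8q_F - 2(q_A) = 0.
Rearranging gives the reaction functions q_A = (319 - 2q_F)/7 and q_F = (270 - 2q_A)/8.
Substituting one into the other gives q_A = 503/13 and q_F = 313/13.
Price P = 327 - 2·(816/13) = 201.4615.
Apex's profit: 201.4615·(503/13) - 8·(503/13) - (3/2)(503/13)² = 5239.8314.

5239.83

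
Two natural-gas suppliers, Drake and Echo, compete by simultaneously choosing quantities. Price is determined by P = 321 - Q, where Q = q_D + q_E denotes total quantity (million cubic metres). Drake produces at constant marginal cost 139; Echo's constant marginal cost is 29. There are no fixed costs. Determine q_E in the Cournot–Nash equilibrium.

134

Drake's profit: π_D = (321 - Q)q_D - (139q_D). Setting ∂π_D/∂q_D = 0: 182 - 2q_D - (q_E) = 0.
Echo's profit: π_E = (321 - Q)q_E - (29q_E). Setting ∂π_E/∂q_E = 0: 292 - 2q_E - (q_D) = 0.
So q_D = (182 - q_E)/2 and q_E = (292 - q_D)/2.
Substituting one into the other gives q_D = 24 and q_E = 134.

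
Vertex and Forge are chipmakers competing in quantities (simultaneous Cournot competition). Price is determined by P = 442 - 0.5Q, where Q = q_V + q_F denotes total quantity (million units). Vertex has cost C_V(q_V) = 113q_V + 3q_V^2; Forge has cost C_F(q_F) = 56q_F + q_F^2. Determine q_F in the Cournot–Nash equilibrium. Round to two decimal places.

122.29

Vertex's profit: π_V = (442 - 0.5Q)q_V - (113q_V + 3q_V²). Setting ∂π_V/∂q_V = 0: 329 - 7q_V - (1/2)(q_F) = 0.
Forge's first-order condition: 386 - 3q_F - (1/2)(q_V) = 0.
Rearranging gives the reaction functions q_V = (329 - (1/2)q_F)/7 and q_F = (386 - (1/2)q_V)/3.
Solving the pair: q_V = 38.2651, q_F = 122.2892.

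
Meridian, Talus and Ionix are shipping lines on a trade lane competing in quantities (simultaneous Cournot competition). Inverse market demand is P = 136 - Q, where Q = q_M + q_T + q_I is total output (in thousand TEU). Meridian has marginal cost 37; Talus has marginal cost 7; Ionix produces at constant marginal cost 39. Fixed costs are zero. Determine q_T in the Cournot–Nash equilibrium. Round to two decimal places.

47.75

Meridian's profit: π_M = (136 - Q)q_M - (37q_M). Setting ∂π_M/∂q_M = 0: 99 - 2q_M - (q_T + q_I) = 0.
Talus's first-order condition: 129 - 2q_T - (q_M + q_I) = 0.
Ionix's first-order condition: 97 - 2q_I - (q_M + q_T) = 0.
Summing all 3 equations gives 325 − 4Q = 0, hence Q = 325/4.
Back-substituting: q_M = (99 − 325/4) = 71/4, q_T = (129 − 325/4) = 191/4, q_I = (97 − 325/4) = 63/4.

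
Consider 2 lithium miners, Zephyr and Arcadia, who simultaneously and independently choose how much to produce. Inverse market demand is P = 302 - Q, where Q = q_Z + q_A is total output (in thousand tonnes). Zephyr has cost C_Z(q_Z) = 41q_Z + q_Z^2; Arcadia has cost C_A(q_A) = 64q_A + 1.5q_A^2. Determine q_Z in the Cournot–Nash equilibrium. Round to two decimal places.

Zephyr's profit: π_Z = (302 - Q)q_Z - (41q_Z + q_Z²). Setting ∂π_Z/∂q_Z = 0: 261 - 4q_Z - (q_A) = 0.
Arcadia's first-order condition: 238 - 5q_A - (q_Z) = 0.
So q_Z = (261 - q_A)/4 and q_A = (238 - q_Z)/5.
Solving the pair: q_Z = 1067/19, q_A = 691/19.

56.16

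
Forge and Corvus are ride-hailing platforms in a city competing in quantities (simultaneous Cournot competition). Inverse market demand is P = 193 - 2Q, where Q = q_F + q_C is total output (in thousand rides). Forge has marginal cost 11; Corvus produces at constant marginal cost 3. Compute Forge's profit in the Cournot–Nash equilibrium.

1682

Forge's profit: π_F = (193 - 2Q)q_F - (11q_F). Setting ∂π_F/∂q_F = 0: 182 - 4q_F - 2(q_C) = 0.
Corvus's profit: π_C = (193 - 2Q)q_C - (3q_C). Setting ∂π_C/∂q_C = 0: 190 - 4q_C - 2(q_F) = 0.
So q_F = (182 - 2q_C)/4 and q_C = (190 - 2q_F)/4.
Substituting one into the other gives q_F = 29 and q_C = 33.
Price P = 193 - 2·62 = 69.
Forge's profit: (69 - 11)·29 = 1682.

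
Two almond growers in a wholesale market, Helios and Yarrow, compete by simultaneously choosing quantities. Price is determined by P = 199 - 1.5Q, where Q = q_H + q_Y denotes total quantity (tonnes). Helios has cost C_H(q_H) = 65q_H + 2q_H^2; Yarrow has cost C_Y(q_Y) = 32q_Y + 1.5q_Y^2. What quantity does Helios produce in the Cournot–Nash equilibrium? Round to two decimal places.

Helios's profit: π_H = (199 - 1.5Q)q_H - (65q_H + 2q_H²). Setting ∂π_H/∂q_H = 0: 134 - 7q_H - (3/2)(q_Y) = 0.
Yarrow's first-order condition: 167 - 6q_Y - (3/2)(q_H) = 0.
Best responses: q_H = (134 - (3/2)q_Y)/7, q_Y = (167 - (3/2)q_H)/6.
Substituting one into the other gives q_H = 738/53 and q_Y = 24.3522.

13.92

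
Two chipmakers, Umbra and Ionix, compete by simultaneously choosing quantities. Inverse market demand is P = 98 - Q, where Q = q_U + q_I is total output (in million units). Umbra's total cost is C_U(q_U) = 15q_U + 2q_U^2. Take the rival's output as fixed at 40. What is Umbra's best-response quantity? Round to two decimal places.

7.17

With the rival's output fixed at 40, Umbra's profit is π_U = (98 - 40 - q_U)q_U - (15q_U + 2q_U²) = (58 - q_U)q_U - (15q_U + 2q_U²).
∂π_U/∂q_U = 43 - 6q_U = 0, so q_U = 43/6.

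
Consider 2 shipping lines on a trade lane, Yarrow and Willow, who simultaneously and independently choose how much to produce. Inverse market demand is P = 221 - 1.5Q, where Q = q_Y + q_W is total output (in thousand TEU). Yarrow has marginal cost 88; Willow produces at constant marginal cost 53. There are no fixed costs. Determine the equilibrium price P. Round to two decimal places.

120.67

Yarrow's profit: π_Y = (221 - 1.5Q)q_Y - (88q_Y). Setting ∂π_Y/∂q_Y = 0: 133 - 3q_Y - (3/2)(q_W) = 0.
Willow's profit: π_W = (221 - 1.5Q)q_W - (53q_W). Setting ∂π_W/∂q_W = 0: 168 - 3q_W - (3/2)(q_Y) = 0.
Rearranging gives the reaction functions q_Y = (133 - (3/2)q_W)/3 and q_W = (168 - (3/2)q_Y)/3.
Substituting one into the other gives q_Y = 196/9 and q_W = 406/9.
Total output Q = 602/9, so price P = 221 - (3/2)·(602/9) = 362/3.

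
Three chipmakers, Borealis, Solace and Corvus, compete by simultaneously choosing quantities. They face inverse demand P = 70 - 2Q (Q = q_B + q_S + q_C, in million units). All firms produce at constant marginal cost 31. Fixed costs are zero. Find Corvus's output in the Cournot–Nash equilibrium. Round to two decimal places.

4.88

A representative firm's profit is π_i = q_i(70 - 2Q) - 31q_i.
Setting ∂π_i/∂q_i = 0 with rivals' quantities fixed: 39 - 4q_i - 2·Σ_{j≠i} q_j = 0.
With identical firms every q_j equals q_i, so Σ_{j≠i} q_j = 2q_i and 39 = 8q_i, giving q_i = 39/8.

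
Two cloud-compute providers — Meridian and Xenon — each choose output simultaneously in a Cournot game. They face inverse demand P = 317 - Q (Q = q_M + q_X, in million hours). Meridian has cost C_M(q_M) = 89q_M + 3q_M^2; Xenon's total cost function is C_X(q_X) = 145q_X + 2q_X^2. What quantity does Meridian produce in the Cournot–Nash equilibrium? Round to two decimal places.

Meridian's profit: π_M = (317 - Q)q_M - (89q_M + 3q_M²). Setting ∂π_M/∂q_M = 0: 228 - 8q_M - (q_X) = 0.
Xenon's first-order condition: 172 - 6q_X - (q_M) = 0.
Rearranging gives the reaction functions q_M = (228 - q_X)/8 and q_X = (172 - q_M)/6.
Substituting one into the other gives q_M = 1196/47 and q_X = 1148/47.

25.45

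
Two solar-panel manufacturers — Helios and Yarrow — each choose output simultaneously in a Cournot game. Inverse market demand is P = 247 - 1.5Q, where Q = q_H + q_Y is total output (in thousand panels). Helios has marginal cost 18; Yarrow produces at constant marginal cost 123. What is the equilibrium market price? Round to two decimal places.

129.33

Helios's profit: π_H = (247 - 1.5Q)q_H - (18q_H). Setting ∂π_H/∂q_H = 0: 229 - 3q_H - (3/2)(q_Y) = 0.
Yarrow's first-order condition: 124 - 3q_Y - (3/2)(q_H) = 0.
Best responses: q_H = (229 - (3/2)q_Y)/3, q_Y = (124 - (3/2)q_H)/3.
Solving the pair: q_H = 668/9, q_Y = 38/9.
Total output Q = 706/9, so price P = 247 - (3/2)·(706/9) = 388/3.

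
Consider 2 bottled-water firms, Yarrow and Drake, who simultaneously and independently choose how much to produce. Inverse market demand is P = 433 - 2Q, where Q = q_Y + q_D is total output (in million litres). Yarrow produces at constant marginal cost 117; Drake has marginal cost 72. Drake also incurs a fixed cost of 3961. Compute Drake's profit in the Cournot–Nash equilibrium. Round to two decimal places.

Yarrow's profit: π_Y = (433 - 2Q)q_Y - (117q_Y). Setting ∂π_Y/∂q_Y = 0: 316 - 4q_Y - 2(q_D) = 0.
Drake's first-order condition: 361 - 4q_D - 2(q_Y) = 0.
Rearranging gives the reaction functions q_Y = (316 - 2q_D)/4 and q_D = (361 - 2q_Y)/4.
Solving the pair: q_Y = 271/6, q_D = 203/3.
Price P = 433 - 2·(677/6) = 622/3.
Drake's profit: (622/3 - 72)·(203/3) - 3961 = 5196.5556.

5196.56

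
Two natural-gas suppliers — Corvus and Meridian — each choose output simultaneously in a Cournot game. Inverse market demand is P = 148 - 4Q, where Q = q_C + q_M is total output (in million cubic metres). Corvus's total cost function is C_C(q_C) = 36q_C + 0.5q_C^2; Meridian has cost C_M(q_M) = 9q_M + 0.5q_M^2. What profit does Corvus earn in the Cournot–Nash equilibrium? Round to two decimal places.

Corvus's profit: π_C = (148 - 4Q)q_C - (36q_C + (1/2)q_C²). Setting ∂π_C/∂q_C = 0: 112 - 9q_C - 4(q_M) = 0.
Meridian's profit: π_M = (148 - 4Q)q_M - (9q_M + (1/2)q_M²). Setting ∂π_M/∂q_M = 0: 139 - 9q_M - 4(q_C) = 0.
Best responses: q_C = (112 - 4q_M)/9, q_M = (139 - 4q_C)/9.
Solving the pair: q_C = 452/65, q_M = 803/65.
Price P = 148 - 4·(251/13) = 920/13.
Corvus's profit: (920/13)·(452/65) - 36·(452/65) - (1/2)(452/65)² = 217.6019.

217.60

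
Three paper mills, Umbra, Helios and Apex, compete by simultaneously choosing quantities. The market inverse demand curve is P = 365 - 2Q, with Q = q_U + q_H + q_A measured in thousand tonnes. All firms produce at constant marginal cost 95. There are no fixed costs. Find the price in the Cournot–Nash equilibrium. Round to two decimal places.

162.50

A representative firm's profit is π_i = q_i(365 - 2Q) - 95q_i.
First-order condition (treating rivals' output as given): 270 - 4q_i - 2·Σ_{j≠i} q_j = 0.
By symmetry each firm produces the same amount; substituting Σ_{j≠i} q_j = 2q_i yields q_i = 270/8 = 135/4.
Total output Q = 405/4, so price P = 365 - 2·(405/4) = 325/2.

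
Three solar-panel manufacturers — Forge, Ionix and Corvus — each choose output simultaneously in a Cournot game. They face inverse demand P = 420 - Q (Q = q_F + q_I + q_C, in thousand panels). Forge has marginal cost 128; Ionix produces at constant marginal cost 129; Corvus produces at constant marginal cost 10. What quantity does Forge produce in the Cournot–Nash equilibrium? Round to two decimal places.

43.75

Forge's profit: π_F = (420 - Q)q_F - (128q_F). Setting ∂π_F/∂q_F = 0: 292 - 2q_F - (q_I + q_C) = 0.
Ionix's profit: π_I = (420 - Q)q_I - (129q_I). Setting ∂π_I/∂q_I = 0: 291 - 2q_I - (q_F + q_C) = 0.
Corvus's first-order condition: 410 - 2q_C - (q_F + q_I) = 0.
Summing all 3 equations gives 993 − 4Q = 0, hence Q = 993/4.
Back-substituting: q_F = (292 − 993/4) = 175/4, q_I = (291 − 993/4) = 171/4, q_C = (410 − 993/4) = 647/4.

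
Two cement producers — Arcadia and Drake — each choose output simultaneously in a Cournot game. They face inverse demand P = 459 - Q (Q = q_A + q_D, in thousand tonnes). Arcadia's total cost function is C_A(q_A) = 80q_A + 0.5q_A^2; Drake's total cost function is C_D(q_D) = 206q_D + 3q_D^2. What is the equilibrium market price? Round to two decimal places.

Arcadia's profit: π_A = (459 - Q)q_A - (80q_A + (1/2)q_A²). Setting ∂π_A/∂q_A = 0: 379 - 3q_A - (q_D) = 0.
Drake's first-order condition: 253 - 8q_D - (q_A) = 0.
So q_A = (379 - q_D)/3 and q_D = (253 - q_A)/8.
Solving the pair: q_A = 120.8261, q_D = 380/23.
Total output Q = 137.3478, so price P = 459 - 137.3478 = 321.6522.

321.65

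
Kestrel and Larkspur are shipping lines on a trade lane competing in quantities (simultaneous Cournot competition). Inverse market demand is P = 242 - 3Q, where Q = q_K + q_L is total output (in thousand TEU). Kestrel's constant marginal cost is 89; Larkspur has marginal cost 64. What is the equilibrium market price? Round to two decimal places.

131.67

Kestrel's profit: π_K = (242 - 3Q)q_K - (89q_K). Setting ∂π_K/∂q_K = 0: 153 - 6q_K - 3(q_L) = 0.
Larkspur's first-order condition: 178 - 6q_L - 3(q_K) = 0.
So q_K = (153 - 3q_L)/6 and q_L = (178 - 3q_K)/6.
Substituting one into the other gives q_K = 128/9 and q_L = 203/9.
Total output Q = 331/9, so price P = 242 - 3·(331/9) = 395/3.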